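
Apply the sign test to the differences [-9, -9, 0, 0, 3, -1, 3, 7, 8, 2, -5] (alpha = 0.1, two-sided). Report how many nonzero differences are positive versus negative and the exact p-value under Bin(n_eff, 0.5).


Step 1: Discard zero differences. Original n = 11; n_eff = number of nonzero differences = 9.
Nonzero differences (with sign): -9, -9, +3, -1, +3, +7, +8, +2, -5
Step 2: Count signs: positive = 5, negative = 4.
Step 3: Under H0: P(positive) = 0.5, so the number of positives S ~ Bin(9, 0.5).
Step 4: Two-sided exact p-value = sum of Bin(9,0.5) probabilities at or below the observed probability = 1.000000.
Step 5: alpha = 0.1. fail to reject H0.

n_eff = 9, pos = 5, neg = 4, p = 1.000000, fail to reject H0.


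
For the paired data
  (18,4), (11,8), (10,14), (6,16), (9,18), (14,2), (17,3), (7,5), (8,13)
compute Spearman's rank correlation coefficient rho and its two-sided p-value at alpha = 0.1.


Step 1: Rank x and y separately (midranks; no ties here).
rank(x): 18->9, 11->6, 10->5, 6->1, 9->4, 14->7, 17->8, 7->2, 8->3
rank(y): 4->3, 8->5, 14->7, 16->8, 18->9, 2->1, 3->2, 5->4, 13->6
Step 2: d_i = R_x(i) - R_y(i); compute d_i^2.
  (9-3)^2=36, (6-5)^2=1, (5-7)^2=4, (1-8)^2=49, (4-9)^2=25, (7-1)^2=36, (8-2)^2=36, (2-4)^2=4, (3-6)^2=9
sum(d^2) = 200.
Step 3: rho = 1 - 6*200 / (9*(9^2 - 1)) = 1 - 1200/720 = -0.666667.
Step 4: Under H0, t = rho * sqrt((n-2)/(1-rho^2)) = -2.3664 ~ t(7).
Step 5: Two-sided p-value from the t-distribution with 7 df = 0.049867.
Step 6: alpha = 0.1. reject H0.

rho = -0.6667, p = 0.049867, reject H0 at alpha = 0.1.


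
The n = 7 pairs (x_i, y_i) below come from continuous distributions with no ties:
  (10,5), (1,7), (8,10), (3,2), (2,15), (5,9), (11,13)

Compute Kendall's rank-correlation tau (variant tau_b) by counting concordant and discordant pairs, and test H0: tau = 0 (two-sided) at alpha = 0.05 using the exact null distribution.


Step 1: Enumerate the 21 unordered pairs (i,j) with i<j and classify each by sign(x_j-x_i) * sign(y_j-y_i).
  (1,2):dx=-9,dy=+2->D; (1,3):dx=-2,dy=+5->D; (1,4):dx=-7,dy=-3->C; (1,5):dx=-8,dy=+10->D
  (1,6):dx=-5,dy=+4->D; (1,7):dx=+1,dy=+8->C; (2,3):dx=+7,dy=+3->C; (2,4):dx=+2,dy=-5->D
  (2,5):dx=+1,dy=+8->C; (2,6):dx=+4,dy=+2->C; (2,7):dx=+10,dy=+6->C; (3,4):dx=-5,dy=-8->C
  (3,5):dx=-6,dy=+5->D; (3,6):dx=-3,dy=-1->C; (3,7):dx=+3,dy=+3->C; (4,5):dx=-1,dy=+13->D
  (4,6):dx=+2,dy=+7->C; (4,7):dx=+8,dy=+11->C; (5,6):dx=+3,dy=-6->D; (5,7):dx=+9,dy=-2->D
  (6,7):dx=+6,dy=+4->C
Step 2: C = 12, D = 9, total pairs = 21.
Step 3: tau = (C - D)/(n(n-1)/2) = (12 - 9)/21 = 0.142857.
Step 4: Exact two-sided p-value (enumerate n! = 5040 permutations of y under H0): p = 0.772619.
Step 5: alpha = 0.05. fail to reject H0.

tau_b = 0.1429 (C=12, D=9), p = 0.772619, fail to reject H0.


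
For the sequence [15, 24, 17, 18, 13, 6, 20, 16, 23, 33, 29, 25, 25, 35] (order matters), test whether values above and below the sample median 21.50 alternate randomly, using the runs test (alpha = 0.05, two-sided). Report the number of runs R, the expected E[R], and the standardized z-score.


Step 1: Compute median = 21.50; label A = above, B = below.
Labels in order: BABBBBBBAAAAAA  (n_A = 7, n_B = 7)
Step 2: Count runs R = 4.
Step 3: Under H0 (random ordering), E[R] = 2*n_A*n_B/(n_A+n_B) + 1 = 2*7*7/14 + 1 = 8.0000.
        Var[R] = 2*n_A*n_B*(2*n_A*n_B - n_A - n_B) / ((n_A+n_B)^2 * (n_A+n_B-1)) = 8232/2548 = 3.2308.
        SD[R] = 1.7974.
Step 4: Continuity-corrected z = (R + 0.5 - E[R]) / SD[R] = (4 + 0.5 - 8.0000) / 1.7974 = -1.9472.
Step 5: Two-sided p-value via normal approximation = 2*(1 - Phi(|z|)) = 0.051508.
Step 6: alpha = 0.05. fail to reject H0.

R = 4, z = -1.9472, p = 0.051508, fail to reject H0.


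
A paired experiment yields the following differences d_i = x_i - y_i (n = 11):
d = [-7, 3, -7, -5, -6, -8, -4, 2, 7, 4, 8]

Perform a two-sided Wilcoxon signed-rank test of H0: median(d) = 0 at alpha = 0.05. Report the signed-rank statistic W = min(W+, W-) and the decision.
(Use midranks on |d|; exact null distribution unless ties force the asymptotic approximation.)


Step 1: Drop any zero differences (none here) and take |d_i|.
|d| = [7, 3, 7, 5, 6, 8, 4, 2, 7, 4, 8]
Step 2: Midrank |d_i| (ties get averaged ranks).
ranks: |7|->8, |3|->2, |7|->8, |5|->5, |6|->6, |8|->10.5, |4|->3.5, |2|->1, |7|->8, |4|->3.5, |8|->10.5
Step 3: Attach original signs; sum ranks with positive sign and with negative sign.
W+ = 2 + 1 + 8 + 3.5 + 10.5 = 25
W- = 8 + 8 + 5 + 6 + 10.5 + 3.5 = 41
(Check: W+ + W- = 66 should equal n(n+1)/2 = 66.)
Step 4: Test statistic W = min(W+, W-) = 25.
Step 5: Ties in |d|, so use the tie-corrected normal approximation.
        E[W] = n(n+1)/4 = 11*12/4 = 33.
        Tie groups: |d|=4 (t=2), |d|=7 (t=3), |d|=8 (t=2); sum(t^3 - t) = 36.
        Var[W] = n(n+1)(2n+1)/24 - sum(t^3-t)/48 = 3036/24 - 36/48 = 125.75.
        z = (W - E[W]) / sqrt(Var[W]) = (25 - 33) / 11.2138 = -0.7134.
        Two-sided p = 2*Phi(z) = 0.475595.
Step 6: alpha = 0.05. fail to reject H0.

W+ = 25, W- = 41, W = min = 25, p = 0.475595, fail to reject H0.


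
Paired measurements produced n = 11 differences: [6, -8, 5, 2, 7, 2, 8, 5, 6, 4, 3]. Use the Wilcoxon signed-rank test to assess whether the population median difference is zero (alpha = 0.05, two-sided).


Step 1: Drop any zero differences (none here) and take |d_i|.
|d| = [6, 8, 5, 2, 7, 2, 8, 5, 6, 4, 3]
Step 2: Midrank |d_i| (ties get averaged ranks).
ranks: |6|->7.5, |8|->10.5, |5|->5.5, |2|->1.5, |7|->9, |2|->1.5, |8|->10.5, |5|->5.5, |6|->7.5, |4|->4, |3|->3
Step 3: Attach original signs; sum ranks with positive sign and with negative sign.
W+ = 7.5 + 5.5 + 1.5 + 9 + 1.5 + 10.5 + 5.5 + 7.5 + 4 + 3 = 55.5
W- = 10.5 = 10.5
(Check: W+ + W- = 66 should equal n(n+1)/2 = 66.)
Step 4: Test statistic W = min(W+, W-) = 10.5.
Step 5: Ties in |d|, so use the tie-corrected normal approximation.
        E[W] = n(n+1)/4 = 11*12/4 = 33.
        Tie groups: |d|=2 (t=2), |d|=5 (t=2), |d|=6 (t=2), |d|=8 (t=2); sum(t^3 - t) = 24.
        Var[W] = n(n+1)(2n+1)/24 - sum(t^3-t)/48 = 3036/24 - 24/48 = 126.
        z = (W - E[W]) / sqrt(Var[W]) = (10.5 - 33) / 11.2250 = -2.0045.
        Two-sided p = 2*Phi(z) = 0.045021.
Step 6: alpha = 0.05. reject H0.

W+ = 55.5, W- = 10.5, W = min = 10.5, p = 0.045021, reject H0.


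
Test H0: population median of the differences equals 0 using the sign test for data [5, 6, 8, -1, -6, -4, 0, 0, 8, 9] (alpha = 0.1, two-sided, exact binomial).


Step 1: Discard zero differences. Original n = 10; n_eff = number of nonzero differences = 8.
Nonzero differences (with sign): +5, +6, +8, -1, -6, -4, +8, +9
Step 2: Count signs: positive = 5, negative = 3.
Step 3: Under H0: P(positive) = 0.5, so the number of positives S ~ Bin(8, 0.5).
Step 4: Two-sided exact p-value = sum of Bin(8,0.5) probabilities at or below the observed probability = 0.726562.
Step 5: alpha = 0.1. fail to reject H0.

n_eff = 8, pos = 5, neg = 3, p = 0.726562, fail to reject H0.


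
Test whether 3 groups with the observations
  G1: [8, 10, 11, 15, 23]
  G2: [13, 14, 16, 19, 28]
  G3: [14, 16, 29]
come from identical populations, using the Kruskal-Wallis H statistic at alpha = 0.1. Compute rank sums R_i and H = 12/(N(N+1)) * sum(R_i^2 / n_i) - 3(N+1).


Step 1: Combine all N = 13 observations and assign midranks.
sorted (value, group, rank): (8,G1,1), (10,G1,2), (11,G1,3), (13,G2,4), (14,G2,5.5), (14,G3,5.5), (15,G1,7), (16,G2,8.5), (16,G3,8.5), (19,G2,10), (23,G1,11), (28,G2,12), (29,G3,13)
Step 2: Sum ranks within each group.
R_1 = 24 (n_1 = 5)
R_2 = 40 (n_2 = 5)
R_3 = 27 (n_3 = 3)
Step 3: H = 12/(N(N+1)) * sum(R_i^2/n_i) - 3(N+1)
     = 12/(13*14) * (24^2/5 + 40^2/5 + 27^2/3) - 3*14
     = 0.065934 * 678.2 - 42
     = 2.716484.
Step 4: Ties present; correction factor C = 1 - 12/(13^3 - 13) = 0.994505. Corrected H = 2.716484 / 0.994505 = 2.731492.
Step 5: Under H0, H ~ chi^2(2); p-value = 0.255190.
Step 6: alpha = 0.1. fail to reject H0.

H = 2.7315, df = 2, p = 0.255190, fail to reject H0.


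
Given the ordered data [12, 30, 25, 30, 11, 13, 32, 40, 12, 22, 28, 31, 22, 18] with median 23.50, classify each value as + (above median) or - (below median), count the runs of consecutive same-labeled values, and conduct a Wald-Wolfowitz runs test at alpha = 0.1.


Step 1: Compute median = 23.50; label A = above, B = below.
Labels in order: BAAABBAABBAABB  (n_A = 7, n_B = 7)
Step 2: Count runs R = 7.
Step 3: Under H0 (random ordering), E[R] = 2*n_A*n_B/(n_A+n_B) + 1 = 2*7*7/14 + 1 = 8.0000.
        Var[R] = 2*n_A*n_B*(2*n_A*n_B - n_A - n_B) / ((n_A+n_B)^2 * (n_A+n_B-1)) = 8232/2548 = 3.2308.
        SD[R] = 1.7974.
Step 4: Continuity-corrected z = (R + 0.5 - E[R]) / SD[R] = (7 + 0.5 - 8.0000) / 1.7974 = -0.2782.
Step 5: Two-sided p-value via normal approximation = 2*(1 - Phi(|z|)) = 0.780879.
Step 6: alpha = 0.1. fail to reject H0.

R = 7, z = -0.2782, p = 0.780879, fail to reject H0.


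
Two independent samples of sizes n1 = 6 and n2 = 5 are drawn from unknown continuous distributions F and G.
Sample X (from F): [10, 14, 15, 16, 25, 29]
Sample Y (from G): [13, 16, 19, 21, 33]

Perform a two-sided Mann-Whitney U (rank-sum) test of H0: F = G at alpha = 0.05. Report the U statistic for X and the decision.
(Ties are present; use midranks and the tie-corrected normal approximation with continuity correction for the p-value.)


Step 1: Combine and sort all 11 observations; assign midranks.
sorted (value, group): (10,X), (13,Y), (14,X), (15,X), (16,X), (16,Y), (19,Y), (21,Y), (25,X), (29,X), (33,Y)
ranks: 10->1, 13->2, 14->3, 15->4, 16->5.5, 16->5.5, 19->7, 21->8, 25->9, 29->10, 33->11
Step 2: Rank sum for X: R1 = 1 + 3 + 4 + 5.5 + 9 + 10 = 32.5.
Step 3: U_X = R1 - n1(n1+1)/2 = 32.5 - 6*7/2 = 32.5 - 21 = 11.5.
       U_Y = n1*n2 - U_X = 30 - 11.5 = 18.5.
Step 4: Ties are present, so use the tie-corrected normal approximation (with continuity correction) for the p-value.
Step 5: p-value = 0.583025; compare to alpha = 0.05. fail to reject H0.

U_X = 11.5, p = 0.583025, fail to reject H0 at alpha = 0.05.


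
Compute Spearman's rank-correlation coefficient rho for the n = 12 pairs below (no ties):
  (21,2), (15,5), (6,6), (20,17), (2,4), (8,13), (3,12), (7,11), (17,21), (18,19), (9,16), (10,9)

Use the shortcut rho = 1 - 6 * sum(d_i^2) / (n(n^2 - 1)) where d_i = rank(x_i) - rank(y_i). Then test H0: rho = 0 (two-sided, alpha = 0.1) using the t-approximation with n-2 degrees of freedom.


Step 1: Rank x and y separately (midranks; no ties here).
rank(x): 21->12, 15->8, 6->3, 20->11, 2->1, 8->5, 3->2, 7->4, 17->9, 18->10, 9->6, 10->7
rank(y): 2->1, 5->3, 6->4, 17->10, 4->2, 13->8, 12->7, 11->6, 21->12, 19->11, 16->9, 9->5
Step 2: d_i = R_x(i) - R_y(i); compute d_i^2.
  (12-1)^2=121, (8-3)^2=25, (3-4)^2=1, (11-10)^2=1, (1-2)^2=1, (5-8)^2=9, (2-7)^2=25, (4-6)^2=4, (9-12)^2=9, (10-11)^2=1, (6-9)^2=9, (7-5)^2=4
sum(d^2) = 210.
Step 3: rho = 1 - 6*210 / (12*(12^2 - 1)) = 1 - 1260/1716 = 0.265734.
Step 4: Under H0, t = rho * sqrt((n-2)/(1-rho^2)) = 0.8717 ~ t(10).
Step 5: Two-sided p-value from the t-distribution with 10 df = 0.403833.
Step 6: alpha = 0.1. fail to reject H0.

rho = 0.2657, p = 0.403833, fail to reject H0 at alpha = 0.1.


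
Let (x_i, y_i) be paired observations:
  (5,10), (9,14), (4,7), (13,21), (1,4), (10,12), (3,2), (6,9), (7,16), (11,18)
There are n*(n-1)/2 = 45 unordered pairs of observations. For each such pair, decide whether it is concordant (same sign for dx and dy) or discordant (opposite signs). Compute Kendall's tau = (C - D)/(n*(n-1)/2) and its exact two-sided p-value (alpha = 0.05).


Step 1: Enumerate the 45 unordered pairs (i,j) with i<j and classify each by sign(x_j-x_i) * sign(y_j-y_i).
  (1,2):dx=+4,dy=+4->C; (1,3):dx=-1,dy=-3->C; (1,4):dx=+8,dy=+11->C; (1,5):dx=-4,dy=-6->C
  (1,6):dx=+5,dy=+2->C; (1,7):dx=-2,dy=-8->C; (1,8):dx=+1,dy=-1->D; (1,9):dx=+2,dy=+6->C
  (1,10):dx=+6,dy=+8->C; (2,3):dx=-5,dy=-7->C; (2,4):dx=+4,dy=+7->C; (2,5):dx=-8,dy=-10->C
  (2,6):dx=+1,dy=-2->D; (2,7):dx=-6,dy=-12->C; (2,8):dx=-3,dy=-5->C; (2,9):dx=-2,dy=+2->D
  (2,10):dx=+2,dy=+4->C; (3,4):dx=+9,dy=+14->C; (3,5):dx=-3,dy=-3->C; (3,6):dx=+6,dy=+5->C
  (3,7):dx=-1,dy=-5->C; (3,8):dx=+2,dy=+2->C; (3,9):dx=+3,dy=+9->C; (3,10):dx=+7,dy=+11->C
  (4,5):dx=-12,dy=-17->C; (4,6):dx=-3,dy=-9->C; (4,7):dx=-10,dy=-19->C; (4,8):dx=-7,dy=-12->C
  (4,9):dx=-6,dy=-5->C; (4,10):dx=-2,dy=-3->C; (5,6):dx=+9,dy=+8->C; (5,7):dx=+2,dy=-2->D
  (5,8):dx=+5,dy=+5->C; (5,9):dx=+6,dy=+12->C; (5,10):dx=+10,dy=+14->C; (6,7):dx=-7,dy=-10->C
  (6,8):dx=-4,dy=-3->C; (6,9):dx=-3,dy=+4->D; (6,10):dx=+1,dy=+6->C; (7,8):dx=+3,dy=+7->C
  (7,9):dx=+4,dy=+14->C; (7,10):dx=+8,dy=+16->C; (8,9):dx=+1,dy=+7->C; (8,10):dx=+5,dy=+9->C
  (9,10):dx=+4,dy=+2->C
Step 2: C = 40, D = 5, total pairs = 45.
Step 3: tau = (C - D)/(n(n-1)/2) = (40 - 5)/45 = 0.777778.
Step 4: Exact two-sided p-value (enumerate n! = 3628800 permutations of y under H0): p = 0.000946.
Step 5: alpha = 0.05. reject H0.

tau_b = 0.7778 (C=40, D=5), p = 0.000946, reject H0.


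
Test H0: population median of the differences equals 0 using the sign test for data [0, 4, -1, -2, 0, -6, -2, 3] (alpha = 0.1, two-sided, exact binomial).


Step 1: Discard zero differences. Original n = 8; n_eff = number of nonzero differences = 6.
Nonzero differences (with sign): +4, -1, -2, -6, -2, +3
Step 2: Count signs: positive = 2, negative = 4.
Step 3: Under H0: P(positive) = 0.5, so the number of positives S ~ Bin(6, 0.5).
Step 4: Two-sided exact p-value = sum of Bin(6,0.5) probabilities at or below the observed probability = 0.687500.
Step 5: alpha = 0.1. fail to reject H0.

n_eff = 6, pos = 2, neg = 4, p = 0.687500, fail to reject H0.


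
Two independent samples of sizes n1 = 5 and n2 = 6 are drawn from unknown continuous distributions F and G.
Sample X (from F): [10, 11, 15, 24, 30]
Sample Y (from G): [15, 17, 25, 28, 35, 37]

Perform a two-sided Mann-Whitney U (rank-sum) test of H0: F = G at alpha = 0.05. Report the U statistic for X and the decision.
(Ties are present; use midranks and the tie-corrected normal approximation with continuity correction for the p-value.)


Step 1: Combine and sort all 11 observations; assign midranks.
sorted (value, group): (10,X), (11,X), (15,X), (15,Y), (17,Y), (24,X), (25,Y), (28,Y), (30,X), (35,Y), (37,Y)
ranks: 10->1, 11->2, 15->3.5, 15->3.5, 17->5, 24->6, 25->7, 28->8, 30->9, 35->10, 37->11
Step 2: Rank sum for X: R1 = 1 + 2 + 3.5 + 6 + 9 = 21.5.
Step 3: U_X = R1 - n1(n1+1)/2 = 21.5 - 5*6/2 = 21.5 - 15 = 6.5.
       U_Y = n1*n2 - U_X = 30 - 6.5 = 23.5.
Step 4: Ties are present, so use the tie-corrected normal approximation (with continuity correction) for the p-value.
Step 5: p-value = 0.143215; compare to alpha = 0.05. fail to reject H0.

U_X = 6.5, p = 0.143215, fail to reject H0 at alpha = 0.05.


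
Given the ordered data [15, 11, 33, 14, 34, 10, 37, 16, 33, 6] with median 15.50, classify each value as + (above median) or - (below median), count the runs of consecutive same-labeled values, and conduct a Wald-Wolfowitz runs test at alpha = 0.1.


Step 1: Compute median = 15.50; label A = above, B = below.
Labels in order: BBABABAAAB  (n_A = 5, n_B = 5)
Step 2: Count runs R = 7.
Step 3: Under H0 (random ordering), E[R] = 2*n_A*n_B/(n_A+n_B) + 1 = 2*5*5/10 + 1 = 6.0000.
        Var[R] = 2*n_A*n_B*(2*n_A*n_B - n_A - n_B) / ((n_A+n_B)^2 * (n_A+n_B-1)) = 2000/900 = 2.2222.
        SD[R] = 1.4907.
Step 4: Continuity-corrected z = (R - 0.5 - E[R]) / SD[R] = (7 - 0.5 - 6.0000) / 1.4907 = 0.3354.
Step 5: Two-sided p-value via normal approximation = 2*(1 - Phi(|z|)) = 0.737316.
Step 6: alpha = 0.1. fail to reject H0.

R = 7, z = 0.3354, p = 0.737316, fail to reject H0.


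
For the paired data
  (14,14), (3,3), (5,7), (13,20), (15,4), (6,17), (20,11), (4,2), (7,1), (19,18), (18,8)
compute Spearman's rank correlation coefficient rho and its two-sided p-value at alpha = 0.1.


Step 1: Rank x and y separately (midranks; no ties here).
rank(x): 14->7, 3->1, 5->3, 13->6, 15->8, 6->4, 20->11, 4->2, 7->5, 19->10, 18->9
rank(y): 14->8, 3->3, 7->5, 20->11, 4->4, 17->9, 11->7, 2->2, 1->1, 18->10, 8->6
Step 2: d_i = R_x(i) - R_y(i); compute d_i^2.
  (7-8)^2=1, (1-3)^2=4, (3-5)^2=4, (6-11)^2=25, (8-4)^2=16, (4-9)^2=25, (11-7)^2=16, (2-2)^2=0, (5-1)^2=16, (10-10)^2=0, (9-6)^2=9
sum(d^2) = 116.
Step 3: rho = 1 - 6*116 / (11*(11^2 - 1)) = 1 - 696/1320 = 0.472727.
Step 4: Under H0, t = rho * sqrt((n-2)/(1-rho^2)) = 1.6094 ~ t(9).
Step 5: Two-sided p-value from the t-distribution with 9 df = 0.141999.
Step 6: alpha = 0.1. fail to reject H0.

rho = 0.4727, p = 0.141999, fail to reject H0 at alpha = 0.1.


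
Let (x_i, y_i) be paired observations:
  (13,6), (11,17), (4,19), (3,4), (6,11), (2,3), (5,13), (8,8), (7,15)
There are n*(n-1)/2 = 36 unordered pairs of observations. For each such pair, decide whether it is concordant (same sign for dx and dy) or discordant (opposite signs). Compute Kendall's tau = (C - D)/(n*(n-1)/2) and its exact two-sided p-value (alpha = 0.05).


Step 1: Enumerate the 36 unordered pairs (i,j) with i<j and classify each by sign(x_j-x_i) * sign(y_j-y_i).
  (1,2):dx=-2,dy=+11->D; (1,3):dx=-9,dy=+13->D; (1,4):dx=-10,dy=-2->C; (1,5):dx=-7,dy=+5->D
  (1,6):dx=-11,dy=-3->C; (1,7):dx=-8,dy=+7->D; (1,8):dx=-5,dy=+2->D; (1,9):dx=-6,dy=+9->D
  (2,3):dx=-7,dy=+2->D; (2,4):dx=-8,dy=-13->C; (2,5):dx=-5,dy=-6->C; (2,6):dx=-9,dy=-14->C
  (2,7):dx=-6,dy=-4->C; (2,8):dx=-3,dy=-9->C; (2,9):dx=-4,dy=-2->C; (3,4):dx=-1,dy=-15->C
  (3,5):dx=+2,dy=-8->D; (3,6):dx=-2,dy=-16->C; (3,7):dx=+1,dy=-6->D; (3,8):dx=+4,dy=-11->D
  (3,9):dx=+3,dy=-4->D; (4,5):dx=+3,dy=+7->C; (4,6):dx=-1,dy=-1->C; (4,7):dx=+2,dy=+9->C
  (4,8):dx=+5,dy=+4->C; (4,9):dx=+4,dy=+11->C; (5,6):dx=-4,dy=-8->C; (5,7):dx=-1,dy=+2->D
  (5,8):dx=+2,dy=-3->D; (5,9):dx=+1,dy=+4->C; (6,7):dx=+3,dy=+10->C; (6,8):dx=+6,dy=+5->C
  (6,9):dx=+5,dy=+12->C; (7,8):dx=+3,dy=-5->D; (7,9):dx=+2,dy=+2->C; (8,9):dx=-1,dy=+7->D
Step 2: C = 21, D = 15, total pairs = 36.
Step 3: tau = (C - D)/(n(n-1)/2) = (21 - 15)/36 = 0.166667.
Step 4: Exact two-sided p-value (enumerate n! = 362880 permutations of y under H0): p = 0.612202.
Step 5: alpha = 0.05. fail to reject H0.

tau_b = 0.1667 (C=21, D=15), p = 0.612202, fail to reject H0.


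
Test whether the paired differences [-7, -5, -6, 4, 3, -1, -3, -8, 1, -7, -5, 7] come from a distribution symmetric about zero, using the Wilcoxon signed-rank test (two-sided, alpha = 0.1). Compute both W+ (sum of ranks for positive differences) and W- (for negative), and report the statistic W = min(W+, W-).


Step 1: Drop any zero differences (none here) and take |d_i|.
|d| = [7, 5, 6, 4, 3, 1, 3, 8, 1, 7, 5, 7]
Step 2: Midrank |d_i| (ties get averaged ranks).
ranks: |7|->10, |5|->6.5, |6|->8, |4|->5, |3|->3.5, |1|->1.5, |3|->3.5, |8|->12, |1|->1.5, |7|->10, |5|->6.5, |7|->10
Step 3: Attach original signs; sum ranks with positive sign and with negative sign.
W+ = 5 + 3.5 + 1.5 + 10 = 20
W- = 10 + 6.5 + 8 + 1.5 + 3.5 + 12 + 10 + 6.5 = 58
(Check: W+ + W- = 78 should equal n(n+1)/2 = 78.)
Step 4: Test statistic W = min(W+, W-) = 20.
Step 5: Ties in |d|, so use the tie-corrected normal approximation.
        E[W] = n(n+1)/4 = 12*13/4 = 39.
        Tie groups: |d|=1 (t=2), |d|=3 (t=2), |d|=5 (t=2), |d|=7 (t=3); sum(t^3 - t) = 42.
        Var[W] = n(n+1)(2n+1)/24 - sum(t^3-t)/48 = 3900/24 - 42/48 = 161.625.
        z = (W - E[W]) / sqrt(Var[W]) = (20 - 39) / 12.7132 = -1.4945.
        Two-sided p = 2*Phi(z) = 0.135042.
Step 6: alpha = 0.1. fail to reject H0.

W+ = 20, W- = 58, W = min = 20, p = 0.135042, fail to reject H0.


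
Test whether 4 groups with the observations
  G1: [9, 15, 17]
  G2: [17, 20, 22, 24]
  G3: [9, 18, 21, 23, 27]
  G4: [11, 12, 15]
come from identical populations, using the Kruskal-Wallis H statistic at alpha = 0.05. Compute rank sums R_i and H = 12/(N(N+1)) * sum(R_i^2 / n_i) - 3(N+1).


Step 1: Combine all N = 15 observations and assign midranks.
sorted (value, group, rank): (9,G1,1.5), (9,G3,1.5), (11,G4,3), (12,G4,4), (15,G1,5.5), (15,G4,5.5), (17,G1,7.5), (17,G2,7.5), (18,G3,9), (20,G2,10), (21,G3,11), (22,G2,12), (23,G3,13), (24,G2,14), (27,G3,15)
Step 2: Sum ranks within each group.
R_1 = 14.5 (n_1 = 3)
R_2 = 43.5 (n_2 = 4)
R_3 = 49.5 (n_3 = 5)
R_4 = 12.5 (n_4 = 3)
Step 3: H = 12/(N(N+1)) * sum(R_i^2/n_i) - 3(N+1)
     = 12/(15*16) * (14.5^2/3 + 43.5^2/4 + 49.5^2/5 + 12.5^2/3) - 3*16
     = 0.050000 * 1085.28 - 48
     = 6.263958.
Step 4: Ties present; correction factor C = 1 - 18/(15^3 - 15) = 0.994643. Corrected H = 6.263958 / 0.994643 = 6.297696.
Step 5: Under H0, H ~ chi^2(3); p-value = 0.097992.
Step 6: alpha = 0.05. fail to reject H0.

H = 6.2977, df = 3, p = 0.097992, fail to reject H0.


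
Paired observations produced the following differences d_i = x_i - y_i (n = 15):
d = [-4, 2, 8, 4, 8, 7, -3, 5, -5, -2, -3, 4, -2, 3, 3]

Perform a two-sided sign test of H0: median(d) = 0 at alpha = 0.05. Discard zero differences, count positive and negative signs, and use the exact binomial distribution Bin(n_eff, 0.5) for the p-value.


Step 1: Discard zero differences. Original n = 15; n_eff = number of nonzero differences = 15.
Nonzero differences (with sign): -4, +2, +8, +4, +8, +7, -3, +5, -5, -2, -3, +4, -2, +3, +3
Step 2: Count signs: positive = 9, negative = 6.
Step 3: Under H0: P(positive) = 0.5, so the number of positives S ~ Bin(15, 0.5).
Step 4: Two-sided exact p-value = sum of Bin(15,0.5) probabilities at or below the observed probability = 0.607239.
Step 5: alpha = 0.05. fail to reject H0.

n_eff = 15, pos = 9, neg = 6, p = 0.607239, fail to reject H0.


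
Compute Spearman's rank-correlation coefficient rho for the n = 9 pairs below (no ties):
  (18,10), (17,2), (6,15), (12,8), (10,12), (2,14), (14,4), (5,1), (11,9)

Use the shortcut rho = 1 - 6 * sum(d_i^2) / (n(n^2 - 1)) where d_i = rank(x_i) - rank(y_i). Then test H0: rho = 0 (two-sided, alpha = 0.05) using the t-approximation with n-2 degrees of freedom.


Step 1: Rank x and y separately (midranks; no ties here).
rank(x): 18->9, 17->8, 6->3, 12->6, 10->4, 2->1, 14->7, 5->2, 11->5
rank(y): 10->6, 2->2, 15->9, 8->4, 12->7, 14->8, 4->3, 1->1, 9->5
Step 2: d_i = R_x(i) - R_y(i); compute d_i^2.
  (9-6)^2=9, (8-2)^2=36, (3-9)^2=36, (6-4)^2=4, (4-7)^2=9, (1-8)^2=49, (7-3)^2=16, (2-1)^2=1, (5-5)^2=0
sum(d^2) = 160.
Step 3: rho = 1 - 6*160 / (9*(9^2 - 1)) = 1 - 960/720 = -0.333333.
Step 4: Under H0, t = rho * sqrt((n-2)/(1-rho^2)) = -0.9354 ~ t(7).
Step 5: Two-sided p-value from the t-distribution with 7 df = 0.380713.
Step 6: alpha = 0.05. fail to reject H0.

rho = -0.3333, p = 0.380713, fail to reject H0 at alpha = 0.05.


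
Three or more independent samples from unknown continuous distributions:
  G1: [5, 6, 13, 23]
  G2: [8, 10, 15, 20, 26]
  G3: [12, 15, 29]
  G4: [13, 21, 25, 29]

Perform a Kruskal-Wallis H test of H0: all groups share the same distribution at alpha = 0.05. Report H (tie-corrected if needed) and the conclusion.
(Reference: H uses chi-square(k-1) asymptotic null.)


Step 1: Combine all N = 16 observations and assign midranks.
sorted (value, group, rank): (5,G1,1), (6,G1,2), (8,G2,3), (10,G2,4), (12,G3,5), (13,G1,6.5), (13,G4,6.5), (15,G2,8.5), (15,G3,8.5), (20,G2,10), (21,G4,11), (23,G1,12), (25,G4,13), (26,G2,14), (29,G3,15.5), (29,G4,15.5)
Step 2: Sum ranks within each group.
R_1 = 21.5 (n_1 = 4)
R_2 = 39.5 (n_2 = 5)
R_3 = 29 (n_3 = 3)
R_4 = 46 (n_4 = 4)
Step 3: H = 12/(N(N+1)) * sum(R_i^2/n_i) - 3(N+1)
     = 12/(16*17) * (21.5^2/4 + 39.5^2/5 + 29^2/3 + 46^2/4) - 3*17
     = 0.044118 * 1236.95 - 51
     = 3.571140.
Step 4: Ties present; correction factor C = 1 - 18/(16^3 - 16) = 0.995588. Corrected H = 3.571140 / 0.995588 = 3.586965.
Step 5: Under H0, H ~ chi^2(3); p-value = 0.309657.
Step 6: alpha = 0.05. fail to reject H0.

H = 3.5870, df = 3, p = 0.309657, fail to reject H0.


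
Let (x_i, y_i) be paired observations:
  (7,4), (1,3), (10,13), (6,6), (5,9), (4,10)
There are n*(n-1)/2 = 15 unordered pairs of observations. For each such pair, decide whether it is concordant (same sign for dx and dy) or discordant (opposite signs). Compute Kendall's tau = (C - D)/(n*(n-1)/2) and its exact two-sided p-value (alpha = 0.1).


Step 1: Enumerate the 15 unordered pairs (i,j) with i<j and classify each by sign(x_j-x_i) * sign(y_j-y_i).
  (1,2):dx=-6,dy=-1->C; (1,3):dx=+3,dy=+9->C; (1,4):dx=-1,dy=+2->D; (1,5):dx=-2,dy=+5->D
  (1,6):dx=-3,dy=+6->D; (2,3):dx=+9,dy=+10->C; (2,4):dx=+5,dy=+3->C; (2,5):dx=+4,dy=+6->C
  (2,6):dx=+3,dy=+7->C; (3,4):dx=-4,dy=-7->C; (3,5):dx=-5,dy=-4->C; (3,6):dx=-6,dy=-3->C
  (4,5):dx=-1,dy=+3->D; (4,6):dx=-2,dy=+4->D; (5,6):dx=-1,dy=+1->D
Step 2: C = 9, D = 6, total pairs = 15.
Step 3: tau = (C - D)/(n(n-1)/2) = (9 - 6)/15 = 0.200000.
Step 4: Exact two-sided p-value (enumerate n! = 720 permutations of y under H0): p = 0.719444.
Step 5: alpha = 0.1. fail to reject H0.

tau_b = 0.2000 (C=9, D=6), p = 0.719444, fail to reject H0.


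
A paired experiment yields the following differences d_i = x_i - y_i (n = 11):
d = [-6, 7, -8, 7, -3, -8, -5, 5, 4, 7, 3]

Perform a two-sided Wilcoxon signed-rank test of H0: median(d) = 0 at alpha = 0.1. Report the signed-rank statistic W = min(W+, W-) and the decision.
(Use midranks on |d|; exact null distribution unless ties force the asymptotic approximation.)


Step 1: Drop any zero differences (none here) and take |d_i|.
|d| = [6, 7, 8, 7, 3, 8, 5, 5, 4, 7, 3]
Step 2: Midrank |d_i| (ties get averaged ranks).
ranks: |6|->6, |7|->8, |8|->10.5, |7|->8, |3|->1.5, |8|->10.5, |5|->4.5, |5|->4.5, |4|->3, |7|->8, |3|->1.5
Step 3: Attach original signs; sum ranks with positive sign and with negative sign.
W+ = 8 + 8 + 4.5 + 3 + 8 + 1.5 = 33
W- = 6 + 10.5 + 1.5 + 10.5 + 4.5 = 33
(Check: W+ + W- = 66 should equal n(n+1)/2 = 66.)
Step 4: Test statistic W = min(W+, W-) = 33.
Step 5: Ties in |d|, so use the tie-corrected normal approximation.
        E[W] = n(n+1)/4 = 11*12/4 = 33.
        Tie groups: |d|=3 (t=2), |d|=5 (t=2), |d|=7 (t=3), |d|=8 (t=2); sum(t^3 - t) = 42.
        Var[W] = n(n+1)(2n+1)/24 - sum(t^3-t)/48 = 3036/24 - 42/48 = 125.625.
        z = (W - E[W]) / sqrt(Var[W]) = (33 - 33) / 11.2083 = 0.0000.
        Two-sided p = 2*Phi(z) = 1.000000.
Step 6: alpha = 0.1. fail to reject H0.

W+ = 33, W- = 33, W = min = 33, p = 1.000000, fail to reject H0.


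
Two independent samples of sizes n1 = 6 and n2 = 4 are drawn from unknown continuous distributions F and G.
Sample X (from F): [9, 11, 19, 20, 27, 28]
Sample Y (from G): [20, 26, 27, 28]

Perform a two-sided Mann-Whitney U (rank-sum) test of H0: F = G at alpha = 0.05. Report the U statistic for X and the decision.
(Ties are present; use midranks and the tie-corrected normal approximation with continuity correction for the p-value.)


Step 1: Combine and sort all 10 observations; assign midranks.
sorted (value, group): (9,X), (11,X), (19,X), (20,X), (20,Y), (26,Y), (27,X), (27,Y), (28,X), (28,Y)
ranks: 9->1, 11->2, 19->3, 20->4.5, 20->4.5, 26->6, 27->7.5, 27->7.5, 28->9.5, 28->9.5
Step 2: Rank sum for X: R1 = 1 + 2 + 3 + 4.5 + 7.5 + 9.5 = 27.5.
Step 3: U_X = R1 - n1(n1+1)/2 = 27.5 - 6*7/2 = 27.5 - 21 = 6.5.
       U_Y = n1*n2 - U_X = 24 - 6.5 = 17.5.
Step 4: Ties are present, so use the tie-corrected normal approximation (with continuity correction) for the p-value.
Step 5: p-value = 0.282004; compare to alpha = 0.05. fail to reject H0.

U_X = 6.5, p = 0.282004, fail to reject H0 at alpha = 0.05.


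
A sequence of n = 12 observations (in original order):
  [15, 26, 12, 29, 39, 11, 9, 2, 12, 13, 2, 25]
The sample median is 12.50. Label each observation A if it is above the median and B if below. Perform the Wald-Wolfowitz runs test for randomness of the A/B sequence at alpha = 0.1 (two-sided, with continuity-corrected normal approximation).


Step 1: Compute median = 12.50; label A = above, B = below.
Labels in order: AABAABBBBABA  (n_A = 6, n_B = 6)
Step 2: Count runs R = 7.
Step 3: Under H0 (random ordering), E[R] = 2*n_A*n_B/(n_A+n_B) + 1 = 2*6*6/12 + 1 = 7.0000.
        Var[R] = 2*n_A*n_B*(2*n_A*n_B - n_A - n_B) / ((n_A+n_B)^2 * (n_A+n_B-1)) = 4320/1584 = 2.7273.
        SD[R] = 1.6514.
Step 4: R = E[R], so z = 0 with no continuity correction.
Step 5: Two-sided p-value via normal approximation = 2*(1 - Phi(|z|)) = 1.000000.
Step 6: alpha = 0.1. fail to reject H0.

R = 7, z = 0.0000, p = 1.000000, fail to reject H0.


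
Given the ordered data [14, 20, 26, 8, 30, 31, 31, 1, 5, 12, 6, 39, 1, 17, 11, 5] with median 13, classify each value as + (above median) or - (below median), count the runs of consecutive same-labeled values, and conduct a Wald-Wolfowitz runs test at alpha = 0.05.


Step 1: Compute median = 13; label A = above, B = below.
Labels in order: AAABAAABBBBABABB  (n_A = 8, n_B = 8)
Step 2: Count runs R = 8.
Step 3: Under H0 (random ordering), E[R] = 2*n_A*n_B/(n_A+n_B) + 1 = 2*8*8/16 + 1 = 9.0000.
        Var[R] = 2*n_A*n_B*(2*n_A*n_B - n_A - n_B) / ((n_A+n_B)^2 * (n_A+n_B-1)) = 14336/3840 = 3.7333.
        SD[R] = 1.9322.
Step 4: Continuity-corrected z = (R + 0.5 - E[R]) / SD[R] = (8 + 0.5 - 9.0000) / 1.9322 = -0.2588.
Step 5: Two-sided p-value via normal approximation = 2*(1 - Phi(|z|)) = 0.795809.
Step 6: alpha = 0.05. fail to reject H0.

R = 8, z = -0.2588, p = 0.795809, fail to reject H0.


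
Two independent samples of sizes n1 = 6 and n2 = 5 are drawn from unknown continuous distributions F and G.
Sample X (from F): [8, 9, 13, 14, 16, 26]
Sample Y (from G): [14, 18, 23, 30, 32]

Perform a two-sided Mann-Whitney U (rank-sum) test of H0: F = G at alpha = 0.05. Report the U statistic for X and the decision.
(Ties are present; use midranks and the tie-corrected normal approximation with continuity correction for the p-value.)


Step 1: Combine and sort all 11 observations; assign midranks.
sorted (value, group): (8,X), (9,X), (13,X), (14,X), (14,Y), (16,X), (18,Y), (23,Y), (26,X), (30,Y), (32,Y)
ranks: 8->1, 9->2, 13->3, 14->4.5, 14->4.5, 16->6, 18->7, 23->8, 26->9, 30->10, 32->11
Step 2: Rank sum for X: R1 = 1 + 2 + 3 + 4.5 + 6 + 9 = 25.5.
Step 3: U_X = R1 - n1(n1+1)/2 = 25.5 - 6*7/2 = 25.5 - 21 = 4.5.
       U_Y = n1*n2 - U_X = 30 - 4.5 = 25.5.
Step 4: Ties are present, so use the tie-corrected normal approximation (with continuity correction) for the p-value.
Step 5: p-value = 0.067264; compare to alpha = 0.05. fail to reject H0.

U_X = 4.5, p = 0.067264, fail to reject H0 at alpha = 0.05.


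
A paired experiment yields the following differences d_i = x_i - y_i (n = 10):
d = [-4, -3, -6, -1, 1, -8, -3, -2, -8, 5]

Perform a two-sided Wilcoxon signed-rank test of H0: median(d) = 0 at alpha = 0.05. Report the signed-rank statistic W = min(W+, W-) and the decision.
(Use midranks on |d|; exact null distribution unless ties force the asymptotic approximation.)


Step 1: Drop any zero differences (none here) and take |d_i|.
|d| = [4, 3, 6, 1, 1, 8, 3, 2, 8, 5]
Step 2: Midrank |d_i| (ties get averaged ranks).
ranks: |4|->6, |3|->4.5, |6|->8, |1|->1.5, |1|->1.5, |8|->9.5, |3|->4.5, |2|->3, |8|->9.5, |5|->7
Step 3: Attach original signs; sum ranks with positive sign and with negative sign.
W+ = 1.5 + 7 = 8.5
W- = 6 + 4.5 + 8 + 1.5 + 9.5 + 4.5 + 3 + 9.5 = 46.5
(Check: W+ + W- = 55 should equal n(n+1)/2 = 55.)
Step 4: Test statistic W = min(W+, W-) = 8.5.
Step 5: Ties in |d|, so use the tie-corrected normal approximation.
        E[W] = n(n+1)/4 = 10*11/4 = 27.5.
        Tie groups: |d|=1 (t=2), |d|=3 (t=2), |d|=8 (t=2); sum(t^3 - t) = 18.
        Var[W] = n(n+1)(2n+1)/24 - sum(t^3-t)/48 = 2310/24 - 18/48 = 95.875.
        z = (W - E[W]) / sqrt(Var[W]) = (8.5 - 27.5) / 9.7916 = -1.9404.
        Two-sided p = 2*Phi(z) = 0.052326.
Step 6: alpha = 0.05. fail to reject H0.

W+ = 8.5, W- = 46.5, W = min = 8.5, p = 0.052326, fail to reject H0.


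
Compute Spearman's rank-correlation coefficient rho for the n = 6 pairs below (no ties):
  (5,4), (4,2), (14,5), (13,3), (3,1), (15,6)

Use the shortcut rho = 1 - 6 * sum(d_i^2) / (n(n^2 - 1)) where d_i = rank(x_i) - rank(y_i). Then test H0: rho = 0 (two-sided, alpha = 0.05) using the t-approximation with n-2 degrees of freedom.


Step 1: Rank x and y separately (midranks; no ties here).
rank(x): 5->3, 4->2, 14->5, 13->4, 3->1, 15->6
rank(y): 4->4, 2->2, 5->5, 3->3, 1->1, 6->6
Step 2: d_i = R_x(i) - R_y(i); compute d_i^2.
  (3-4)^2=1, (2-2)^2=0, (5-5)^2=0, (4-3)^2=1, (1-1)^2=0, (6-6)^2=0
sum(d^2) = 2.
Step 3: rho = 1 - 6*2 / (6*(6^2 - 1)) = 1 - 12/210 = 0.942857.
Step 4: Under H0, t = rho * sqrt((n-2)/(1-rho^2)) = 5.6595 ~ t(4).
Step 5: Two-sided p-value from the t-distribution with 4 df = 0.004805.
Step 6: alpha = 0.05. reject H0.

rho = 0.9429, p = 0.004805, reject H0 at alpha = 0.05.


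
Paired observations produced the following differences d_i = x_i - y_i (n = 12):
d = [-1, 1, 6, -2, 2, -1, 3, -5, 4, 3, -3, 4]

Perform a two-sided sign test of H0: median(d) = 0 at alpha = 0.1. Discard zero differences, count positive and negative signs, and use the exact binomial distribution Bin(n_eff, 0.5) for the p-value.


Step 1: Discard zero differences. Original n = 12; n_eff = number of nonzero differences = 12.
Nonzero differences (with sign): -1, +1, +6, -2, +2, -1, +3, -5, +4, +3, -3, +4
Step 2: Count signs: positive = 7, negative = 5.
Step 3: Under H0: P(positive) = 0.5, so the number of positives S ~ Bin(12, 0.5).
Step 4: Two-sided exact p-value = sum of Bin(12,0.5) probabilities at or below the observed probability = 0.774414.
Step 5: alpha = 0.1. fail to reject H0.

n_eff = 12, pos = 7, neg = 5, p = 0.774414, fail to reject H0.


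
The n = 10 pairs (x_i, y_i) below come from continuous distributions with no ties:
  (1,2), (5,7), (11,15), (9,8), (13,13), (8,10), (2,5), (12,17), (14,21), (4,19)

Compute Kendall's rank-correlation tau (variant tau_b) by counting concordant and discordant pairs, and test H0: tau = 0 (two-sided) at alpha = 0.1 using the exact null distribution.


Step 1: Enumerate the 45 unordered pairs (i,j) with i<j and classify each by sign(x_j-x_i) * sign(y_j-y_i).
  (1,2):dx=+4,dy=+5->C; (1,3):dx=+10,dy=+13->C; (1,4):dx=+8,dy=+6->C; (1,5):dx=+12,dy=+11->C
  (1,6):dx=+7,dy=+8->C; (1,7):dx=+1,dy=+3->C; (1,8):dx=+11,dy=+15->C; (1,9):dx=+13,dy=+19->C
  (1,10):dx=+3,dy=+17->C; (2,3):dx=+6,dy=+8->C; (2,4):dx=+4,dy=+1->C; (2,5):dx=+8,dy=+6->C
  (2,6):dx=+3,dy=+3->C; (2,7):dx=-3,dy=-2->C; (2,8):dx=+7,dy=+10->C; (2,9):dx=+9,dy=+14->C
  (2,10):dx=-1,dy=+12->D; (3,4):dx=-2,dy=-7->C; (3,5):dx=+2,dy=-2->D; (3,6):dx=-3,dy=-5->C
  (3,7):dx=-9,dy=-10->C; (3,8):dx=+1,dy=+2->C; (3,9):dx=+3,dy=+6->C; (3,10):dx=-7,dy=+4->D
  (4,5):dx=+4,dy=+5->C; (4,6):dx=-1,dy=+2->D; (4,7):dx=-7,dy=-3->C; (4,8):dx=+3,dy=+9->C
  (4,9):dx=+5,dy=+13->C; (4,10):dx=-5,dy=+11->D; (5,6):dx=-5,dy=-3->C; (5,7):dx=-11,dy=-8->C
  (5,8):dx=-1,dy=+4->D; (5,9):dx=+1,dy=+8->C; (5,10):dx=-9,dy=+6->D; (6,7):dx=-6,dy=-5->C
  (6,8):dx=+4,dy=+7->C; (6,9):dx=+6,dy=+11->C; (6,10):dx=-4,dy=+9->D; (7,8):dx=+10,dy=+12->C
  (7,9):dx=+12,dy=+16->C; (7,10):dx=+2,dy=+14->C; (8,9):dx=+2,dy=+4->C; (8,10):dx=-8,dy=+2->D
  (9,10):dx=-10,dy=-2->C
Step 2: C = 36, D = 9, total pairs = 45.
Step 3: tau = (C - D)/(n(n-1)/2) = (36 - 9)/45 = 0.600000.
Step 4: Exact two-sided p-value (enumerate n! = 3628800 permutations of y under H0): p = 0.016666.
Step 5: alpha = 0.1. reject H0.

tau_b = 0.6000 (C=36, D=9), p = 0.016666, reject H0.


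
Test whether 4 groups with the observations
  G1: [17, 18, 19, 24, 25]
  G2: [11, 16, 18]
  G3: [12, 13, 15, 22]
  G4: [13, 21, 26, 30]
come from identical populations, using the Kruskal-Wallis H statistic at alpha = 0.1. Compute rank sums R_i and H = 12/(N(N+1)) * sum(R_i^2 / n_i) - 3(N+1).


Step 1: Combine all N = 16 observations and assign midranks.
sorted (value, group, rank): (11,G2,1), (12,G3,2), (13,G3,3.5), (13,G4,3.5), (15,G3,5), (16,G2,6), (17,G1,7), (18,G1,8.5), (18,G2,8.5), (19,G1,10), (21,G4,11), (22,G3,12), (24,G1,13), (25,G1,14), (26,G4,15), (30,G4,16)
Step 2: Sum ranks within each group.
R_1 = 52.5 (n_1 = 5)
R_2 = 15.5 (n_2 = 3)
R_3 = 22.5 (n_3 = 4)
R_4 = 45.5 (n_4 = 4)
Step 3: H = 12/(N(N+1)) * sum(R_i^2/n_i) - 3(N+1)
     = 12/(16*17) * (52.5^2/5 + 15.5^2/3 + 22.5^2/4 + 45.5^2/4) - 3*17
     = 0.044118 * 1275.46 - 51
     = 5.270221.
Step 4: Ties present; correction factor C = 1 - 12/(16^3 - 16) = 0.997059. Corrected H = 5.270221 / 0.997059 = 5.285767.
Step 5: Under H0, H ~ chi^2(3); p-value = 0.152029.
Step 6: alpha = 0.1. fail to reject H0.

H = 5.2858, df = 3, p = 0.152029, fail to reject H0.


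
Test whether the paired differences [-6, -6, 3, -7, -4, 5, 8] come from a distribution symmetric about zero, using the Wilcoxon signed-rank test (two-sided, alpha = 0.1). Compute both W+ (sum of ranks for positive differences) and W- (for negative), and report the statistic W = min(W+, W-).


Step 1: Drop any zero differences (none here) and take |d_i|.
|d| = [6, 6, 3, 7, 4, 5, 8]
Step 2: Midrank |d_i| (ties get averaged ranks).
ranks: |6|->4.5, |6|->4.5, |3|->1, |7|->6, |4|->2, |5|->3, |8|->7
Step 3: Attach original signs; sum ranks with positive sign and with negative sign.
W+ = 1 + 3 + 7 = 11
W- = 4.5 + 4.5 + 6 + 2 = 17
(Check: W+ + W- = 28 should equal n(n+1)/2 = 28.)
Step 4: Test statistic W = min(W+, W-) = 11.
Step 5: Ties in |d|, so use the tie-corrected normal approximation.
        E[W] = n(n+1)/4 = 7*8/4 = 14.
        Tie groups: |d|=6 (t=2); sum(t^3 - t) = 6.
        Var[W] = n(n+1)(2n+1)/24 - sum(t^3-t)/48 = 840/24 - 6/48 = 34.875.
        z = (W - E[W]) / sqrt(Var[W]) = (11 - 14) / 5.9055 = -0.5080.
        Two-sided p = 2*Phi(z) = 0.611453.
Step 6: alpha = 0.1. fail to reject H0.

W+ = 11, W- = 17, W = min = 11, p = 0.611453, fail to reject H0.


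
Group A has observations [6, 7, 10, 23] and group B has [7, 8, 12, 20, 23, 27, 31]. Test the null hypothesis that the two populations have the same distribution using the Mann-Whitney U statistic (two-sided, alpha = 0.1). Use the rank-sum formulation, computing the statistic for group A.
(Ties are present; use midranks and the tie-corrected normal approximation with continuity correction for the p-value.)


Step 1: Combine and sort all 11 observations; assign midranks.
sorted (value, group): (6,X), (7,X), (7,Y), (8,Y), (10,X), (12,Y), (20,Y), (23,X), (23,Y), (27,Y), (31,Y)
ranks: 6->1, 7->2.5, 7->2.5, 8->4, 10->5, 12->6, 20->7, 23->8.5, 23->8.5, 27->10, 31->11
Step 2: Rank sum for X: R1 = 1 + 2.5 + 5 + 8.5 = 17.
Step 3: U_X = R1 - n1(n1+1)/2 = 17 - 4*5/2 = 17 - 10 = 7.
       U_Y = n1*n2 - U_X = 28 - 7 = 21.
Step 4: Ties are present, so use the tie-corrected normal approximation (with continuity correction) for the p-value.
Step 5: p-value = 0.217200; compare to alpha = 0.1. fail to reject H0.

U_X = 7, p = 0.217200, fail to reject H0 at alpha = 0.1.


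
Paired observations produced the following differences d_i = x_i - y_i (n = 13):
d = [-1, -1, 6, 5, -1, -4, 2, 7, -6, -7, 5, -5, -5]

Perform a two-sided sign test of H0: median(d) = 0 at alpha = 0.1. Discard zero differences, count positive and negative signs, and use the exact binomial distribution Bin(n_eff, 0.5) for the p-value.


Step 1: Discard zero differences. Original n = 13; n_eff = number of nonzero differences = 13.
Nonzero differences (with sign): -1, -1, +6, +5, -1, -4, +2, +7, -6, -7, +5, -5, -5
Step 2: Count signs: positive = 5, negative = 8.
Step 3: Under H0: P(positive) = 0.5, so the number of positives S ~ Bin(13, 0.5).
Step 4: Two-sided exact p-value = sum of Bin(13,0.5) probabilities at or below the observed probability = 0.581055.
Step 5: alpha = 0.1. fail to reject H0.

n_eff = 13, pos = 5, neg = 8, p = 0.581055, fail to reject H0.


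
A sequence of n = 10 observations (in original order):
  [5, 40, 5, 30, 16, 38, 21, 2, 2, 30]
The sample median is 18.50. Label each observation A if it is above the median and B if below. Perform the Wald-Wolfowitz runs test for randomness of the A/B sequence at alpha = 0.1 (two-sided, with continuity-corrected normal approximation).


Step 1: Compute median = 18.50; label A = above, B = below.
Labels in order: BABABAABBA  (n_A = 5, n_B = 5)
Step 2: Count runs R = 8.
Step 3: Under H0 (random ordering), E[R] = 2*n_A*n_B/(n_A+n_B) + 1 = 2*5*5/10 + 1 = 6.0000.
        Var[R] = 2*n_A*n_B*(2*n_A*n_B - n_A - n_B) / ((n_A+n_B)^2 * (n_A+n_B-1)) = 2000/900 = 2.2222.
        SD[R] = 1.4907.
Step 4: Continuity-corrected z = (R - 0.5 - E[R]) / SD[R] = (8 - 0.5 - 6.0000) / 1.4907 = 1.0062.
Step 5: Two-sided p-value via normal approximation = 2*(1 - Phi(|z|)) = 0.314305.
Step 6: alpha = 0.1. fail to reject H0.

R = 8, z = 1.0062, p = 0.314305, fail to reject H0.
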